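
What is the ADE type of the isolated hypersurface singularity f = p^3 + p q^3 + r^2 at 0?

E7

The Hessian of f at 0 is [[0, 0, 0], [0, 0, 0], [0, 0, 2]] with rank 1, so corank 2. A Groebner basis of the Jacobian ideal J(f) in C{p,q,r} is {p^3, p*q^2, 3*p^2 + q^3, r}; counting standard monomials gives mu = 7. Corank 2; j^3 = p^3 is a perfect cube, so E-series; the 4-jet and mu = 7 give E_7.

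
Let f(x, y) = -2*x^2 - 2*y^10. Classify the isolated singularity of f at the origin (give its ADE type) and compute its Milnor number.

Type A9, Milnor number mu = 9.

The Hessian of f at 0 is [[-4, 0], [0, 0]] with rank 1, so corank 1. A Groebner basis of the Jacobian ideal J(f) in C{x,y} is {y^9, x}; counting standard monomials gives mu = 9. Corank 1: A-series; mu = 9 gives A_9.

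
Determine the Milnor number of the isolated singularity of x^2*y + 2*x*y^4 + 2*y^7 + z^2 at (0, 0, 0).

8

The Hessian of f at 0 has rank 1. Corank 2; j^3 = x^2*y has shape L^2 M (L != M), so D-series; mu = 8 gives D_8.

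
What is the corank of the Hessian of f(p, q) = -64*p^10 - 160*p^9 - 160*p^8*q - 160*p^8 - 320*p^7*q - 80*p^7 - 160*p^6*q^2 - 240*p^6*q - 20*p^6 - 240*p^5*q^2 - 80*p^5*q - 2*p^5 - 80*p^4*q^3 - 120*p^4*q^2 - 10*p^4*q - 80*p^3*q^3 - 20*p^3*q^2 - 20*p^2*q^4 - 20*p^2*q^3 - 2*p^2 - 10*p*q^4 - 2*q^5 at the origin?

1

The Hessian at 0 is [[-4, 0], [0, 0]] of rank 1; hence corank 1.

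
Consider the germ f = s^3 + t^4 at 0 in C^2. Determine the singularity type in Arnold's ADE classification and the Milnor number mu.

Type E_{6}, Milnor number mu = 6.

The Hessian of f at 0 has rank 0. Corank 2; j^3 = s^3 is a perfect cube, so E-series; the 4-jet and mu = 6 give E_6.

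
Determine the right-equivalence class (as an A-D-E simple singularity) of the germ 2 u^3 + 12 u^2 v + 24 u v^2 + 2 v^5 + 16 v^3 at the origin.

The Hessian of f at 0 has rank 0. Corank 2; j^3 = 2*(u + 2*v)^3 is a perfect cube, so E-series; the 5-jet and mu = 8 give E_8.

E_{8}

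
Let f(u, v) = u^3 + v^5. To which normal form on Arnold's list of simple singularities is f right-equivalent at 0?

The Hessian of f at 0 is [[0, 0], [0, 0]] with rank 0, so corank 2. A Groebner basis of the Jacobian ideal J(f) in C{u,v} is {v^4, u^2}; counting standard monomials gives mu = 8. Corank 2; j^3 = u^3 is a perfect cube, so E-series; the 5-jet and mu = 8 give E_8.

E8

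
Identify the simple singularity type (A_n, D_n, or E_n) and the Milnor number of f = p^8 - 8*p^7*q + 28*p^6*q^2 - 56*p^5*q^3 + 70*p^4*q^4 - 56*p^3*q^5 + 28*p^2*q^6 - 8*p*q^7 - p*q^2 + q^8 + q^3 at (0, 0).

Type D_9, Milnor number mu = 9.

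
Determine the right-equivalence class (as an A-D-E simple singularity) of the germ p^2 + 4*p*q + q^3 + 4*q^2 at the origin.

A_2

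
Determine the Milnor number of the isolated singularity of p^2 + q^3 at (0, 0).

2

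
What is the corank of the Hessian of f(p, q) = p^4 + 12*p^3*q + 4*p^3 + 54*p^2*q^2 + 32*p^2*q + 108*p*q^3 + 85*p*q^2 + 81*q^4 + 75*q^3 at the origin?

2

Hessian at 0 has rank 0.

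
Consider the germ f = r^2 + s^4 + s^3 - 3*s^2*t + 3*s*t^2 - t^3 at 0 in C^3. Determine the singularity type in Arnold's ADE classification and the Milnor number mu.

Type E_{6}, Milnor number mu = 6.

The Hessian of f at 0 has rank 1. Corank 2; j^3 = (s - t)^3 is a perfect cube, so E-series; the 4-jet and mu = 6 give E_6.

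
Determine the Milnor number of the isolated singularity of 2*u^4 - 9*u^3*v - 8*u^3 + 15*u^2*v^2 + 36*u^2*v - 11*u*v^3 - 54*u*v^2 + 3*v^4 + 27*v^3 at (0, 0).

The Hessian of f at 0 is [[0, 0], [0, 0]] with rank 0, so corank 2. A Groebner basis of the Jacobian ideal J(f) in C{u,v} is {768*u^2 - 2304*u*v + v^4 - 8*v^3 + 1728*v^2, u^3 - 180*u^2 + 540*u*v - 3*v^3/2 - 405*v^2, u^2*v - 88*u^2 + 264*u*v - 4*v^3/3 - 198*v^2, -32*u^2 + u*v^2 + 96*u*v - 7*v^3/6 - 72*v^2}; counting standard monomials gives mu = 7. Corank 2; j^3 = -(2*u - 3*v)^3 is a perfect cube, so E-series; the 4-jet and mu = 7 give E_7.

7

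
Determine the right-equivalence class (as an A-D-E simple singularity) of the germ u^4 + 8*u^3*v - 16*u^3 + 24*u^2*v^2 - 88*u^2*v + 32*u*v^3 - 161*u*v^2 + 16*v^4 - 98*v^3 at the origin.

D_{5}

The Hessian of f at 0 has rank 0. Corank 2; j^3 = -(u + 2*v)*(4*u + 7*v)^2 has shape L^2 M (L != M), so D-series; mu = 5 gives D_5.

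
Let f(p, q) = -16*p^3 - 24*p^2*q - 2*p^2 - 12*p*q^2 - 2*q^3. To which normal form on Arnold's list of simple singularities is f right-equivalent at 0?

The Hessian of f at 0 is [[-4, 0], [0, 0]] with rank 1, so corank 1. A Groebner basis of the Jacobian ideal J(f) in C{p,q} is {q^2, p}; counting standard monomials gives mu = 2. Corank 1: A-series; mu = 2 gives A_2.

A_{2}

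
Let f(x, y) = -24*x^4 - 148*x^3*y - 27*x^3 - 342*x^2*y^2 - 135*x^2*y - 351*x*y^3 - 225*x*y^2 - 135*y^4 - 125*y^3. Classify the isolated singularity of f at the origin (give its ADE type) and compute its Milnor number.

Type E7, Milnor number mu = 7.

The Hessian of f at 0 is [[0, 0], [0, 0]] with rank 0, so corank 2. A Groebner basis of the Jacobian ideal J(f) in C{x,y} is {19683*x^2/4 + 32805*x*y/2 + y^4 - 27*y^3/4 + 54675*y^2/4, x^3 + 2565*x^2/4 + 4275*x*y/2 + 15*y^3/4 + 7125*y^2/4, x^2*y - 1053*x^2/4 - 1755*x*y/2 - 29*y^3/12 - 2925*y^2/4, 81*x^2 + x*y^2 + 270*x*y + 14*y^3/9 + 225*y^2}; counting standard monomials gives mu = 7. Corank 2; j^3 = -(3*x + 5*y)^3 is a perfect cube, so E-series; the 4-jet and mu = 7 give E_7.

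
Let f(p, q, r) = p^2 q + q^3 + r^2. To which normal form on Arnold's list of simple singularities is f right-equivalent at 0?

D_{4}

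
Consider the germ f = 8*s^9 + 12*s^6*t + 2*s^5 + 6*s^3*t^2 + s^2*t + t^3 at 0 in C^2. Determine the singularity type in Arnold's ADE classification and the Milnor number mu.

The Hessian of f at 0 has rank 0. Corank 2; j^3 = t*(s^2 + t^2) splits into three distinct lines over C (the quadratic factor has nonzero discriminant), so D_4.

Type D_4, Milnor number mu = 4.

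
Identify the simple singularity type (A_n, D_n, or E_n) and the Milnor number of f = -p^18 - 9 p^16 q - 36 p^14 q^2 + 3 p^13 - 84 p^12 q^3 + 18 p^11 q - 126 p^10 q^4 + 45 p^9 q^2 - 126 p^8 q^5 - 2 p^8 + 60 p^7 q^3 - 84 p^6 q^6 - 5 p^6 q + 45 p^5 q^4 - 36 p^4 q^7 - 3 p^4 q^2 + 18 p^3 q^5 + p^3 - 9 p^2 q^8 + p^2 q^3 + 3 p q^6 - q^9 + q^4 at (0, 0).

The Hessian of f at 0 is [[0, 0], [0, 0]] with rank 0, so corank 2. A Groebner basis of the Jacobian ideal J(f) in C{p,q} is {q^3, p^2}; counting standard monomials gives mu = 6. Corank 2; j^3 = p^3 is a perfect cube, so E-series; the 4-jet and mu = 6 give E_6.

Type E_{6}, Milnor number mu = 6.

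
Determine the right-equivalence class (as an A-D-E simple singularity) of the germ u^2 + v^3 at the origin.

A2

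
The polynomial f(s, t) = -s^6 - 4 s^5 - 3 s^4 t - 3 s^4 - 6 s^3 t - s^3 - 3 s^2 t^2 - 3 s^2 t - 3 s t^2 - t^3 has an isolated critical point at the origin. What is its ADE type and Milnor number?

Type E8, Milnor number mu = 8.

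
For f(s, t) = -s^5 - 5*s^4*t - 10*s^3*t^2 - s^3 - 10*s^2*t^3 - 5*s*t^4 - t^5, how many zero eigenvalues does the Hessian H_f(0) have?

2

Hessian at 0 has rank 0.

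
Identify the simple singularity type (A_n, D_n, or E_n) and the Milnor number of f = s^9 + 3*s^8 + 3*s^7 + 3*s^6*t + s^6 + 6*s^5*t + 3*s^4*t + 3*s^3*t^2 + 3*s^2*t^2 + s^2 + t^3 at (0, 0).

Type A_{2}, Milnor number mu = 2.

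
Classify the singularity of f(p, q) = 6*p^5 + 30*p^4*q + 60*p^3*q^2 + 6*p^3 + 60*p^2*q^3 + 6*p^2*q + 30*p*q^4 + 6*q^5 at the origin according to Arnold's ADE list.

D6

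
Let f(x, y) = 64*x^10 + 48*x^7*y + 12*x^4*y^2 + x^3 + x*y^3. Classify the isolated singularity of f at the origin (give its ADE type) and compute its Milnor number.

Type E7, Milnor number mu = 7.

The Hessian of f at 0 has rank 0. Corank 2; j^3 = x^3 is a perfect cube, so E-series; the 4-jet and mu = 7 give E_7.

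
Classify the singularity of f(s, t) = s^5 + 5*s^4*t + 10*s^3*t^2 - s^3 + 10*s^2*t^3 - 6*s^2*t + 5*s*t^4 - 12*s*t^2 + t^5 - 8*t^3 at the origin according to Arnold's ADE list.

E_{8}

The Hessian of f at 0 has rank 0. Corank 2; j^3 = -(s + 2*t)^3 is a perfect cube, so E-series; the 5-jet and mu = 8 give E_8.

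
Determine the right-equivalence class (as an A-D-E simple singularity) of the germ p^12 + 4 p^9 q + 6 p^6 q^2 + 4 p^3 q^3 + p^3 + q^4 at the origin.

E_6

The Hessian of f at 0 has rank 0. Corank 2; j^3 = p^3 is a perfect cube, so E-series; the 4-jet and mu = 6 give E_6.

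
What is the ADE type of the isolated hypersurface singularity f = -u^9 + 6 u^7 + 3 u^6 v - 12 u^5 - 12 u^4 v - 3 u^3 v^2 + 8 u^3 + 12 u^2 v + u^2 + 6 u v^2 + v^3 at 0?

A2

The Hessian of f at 0 has rank 1. Corank 1: A-series; mu = 2 gives A_2.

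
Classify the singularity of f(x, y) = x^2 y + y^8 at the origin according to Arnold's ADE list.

D_9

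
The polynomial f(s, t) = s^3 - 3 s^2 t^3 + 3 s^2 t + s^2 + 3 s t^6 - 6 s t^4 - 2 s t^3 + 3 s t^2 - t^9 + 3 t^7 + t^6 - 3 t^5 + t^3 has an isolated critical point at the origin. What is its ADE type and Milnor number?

Type A_2, Milnor number mu = 2.

The Hessian of f at 0 has rank 1. Corank 1: A-series; mu = 2 gives A_2.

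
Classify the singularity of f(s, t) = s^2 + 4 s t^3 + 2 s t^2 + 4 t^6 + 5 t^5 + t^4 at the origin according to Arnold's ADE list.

The Hessian of f at 0 is [[2, 0], [0, 0]] with rank 1, so corank 1. A Groebner basis of the Jacobian ideal J(f) in C{s,t} is {s/2 + t^3 + t^2/2, s^2, s*t - s/2 - t^2/2}; counting standard monomials gives mu = 4. Corank 1: A-series; mu = 4 gives A_4.

A4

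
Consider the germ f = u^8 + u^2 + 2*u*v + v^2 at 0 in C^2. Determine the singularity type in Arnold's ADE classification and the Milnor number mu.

Type A_7, Milnor number mu = 7.

The Hessian of f at 0 has rank 1. Corank 1: A-series; mu = 7 gives A_7.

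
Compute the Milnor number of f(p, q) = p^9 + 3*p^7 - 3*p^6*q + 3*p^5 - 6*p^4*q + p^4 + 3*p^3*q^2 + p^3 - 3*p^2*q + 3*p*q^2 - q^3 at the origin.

6

The Hessian of f at 0 has rank 0. Corank 2; j^3 = (p - q)^3 is a perfect cube, so E-series; the 4-jet and mu = 6 give E_6.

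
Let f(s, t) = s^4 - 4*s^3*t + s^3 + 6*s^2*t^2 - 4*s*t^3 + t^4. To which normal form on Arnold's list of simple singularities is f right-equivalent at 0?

E6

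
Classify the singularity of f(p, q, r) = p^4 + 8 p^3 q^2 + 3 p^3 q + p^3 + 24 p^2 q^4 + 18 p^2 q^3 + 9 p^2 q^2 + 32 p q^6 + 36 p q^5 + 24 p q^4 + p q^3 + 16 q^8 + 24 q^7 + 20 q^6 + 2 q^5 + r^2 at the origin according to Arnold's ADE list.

E7

The Hessian of f at 0 has rank 1. Corank 2; j^3 = p^3 is a perfect cube, so E-series; the 4-jet and mu = 7 give E_7.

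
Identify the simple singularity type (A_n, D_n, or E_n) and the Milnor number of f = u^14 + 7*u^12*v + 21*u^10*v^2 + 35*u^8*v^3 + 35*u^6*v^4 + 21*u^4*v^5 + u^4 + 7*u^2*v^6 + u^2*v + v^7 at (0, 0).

Type D_8, Milnor number mu = 8.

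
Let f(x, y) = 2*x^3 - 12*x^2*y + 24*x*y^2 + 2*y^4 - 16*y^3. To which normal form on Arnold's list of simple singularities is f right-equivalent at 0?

The Hessian of f at 0 is [[0, 0], [0, 0]] with rank 0, so corank 2. A Groebner basis of the Jacobian ideal J(f) in C{x,y} is {y^3, x^2 - 4*x*y + 4*y^2}; counting standard monomials gives mu = 6. Corank 2; j^3 = 2*(x - 2*y)^3 is a perfect cube, so E-series; the 4-jet and mu = 6 give E_6.

E6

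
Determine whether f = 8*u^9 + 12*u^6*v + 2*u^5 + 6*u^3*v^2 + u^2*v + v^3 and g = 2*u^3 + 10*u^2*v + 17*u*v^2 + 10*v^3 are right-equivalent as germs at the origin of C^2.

Yes.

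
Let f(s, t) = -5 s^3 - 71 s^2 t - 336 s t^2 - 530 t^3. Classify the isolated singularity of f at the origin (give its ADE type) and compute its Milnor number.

The Hessian of f at 0 is [[0, 0], [0, 0]] with rank 0, so corank 2. A Groebner basis of the Jacobian ideal J(f) in C{s,t} is {t^3, s^2 - 6*t^2, s*t + 3*t^2}; counting standard monomials gives mu = 4. Corank 2; j^3 = -(s + 5*t)*(5*s^2 + 46*s*t + 106*t^2) splits into three distinct lines over C (the quadratic factor has nonzero discriminant), so D_4.

Type D_{4}, Milnor number mu = 4.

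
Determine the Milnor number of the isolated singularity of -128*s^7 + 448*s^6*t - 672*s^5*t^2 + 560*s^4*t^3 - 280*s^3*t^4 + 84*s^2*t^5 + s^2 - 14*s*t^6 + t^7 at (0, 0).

The Hessian of f at 0 is [[2, 0], [0, 0]] with rank 1, so corank 1. A Groebner basis of the Jacobian ideal J(f) in C{s,t} is {t^6, s}; counting standard monomials gives mu = 6. Corank 1: A-series; mu = 6 gives A_6.

6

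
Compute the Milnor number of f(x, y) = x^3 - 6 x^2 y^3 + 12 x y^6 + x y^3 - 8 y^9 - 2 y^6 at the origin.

The Hessian of f at 0 is [[0, 0], [0, 0]] with rank 0, so corank 2. A Groebner basis of the Jacobian ideal J(f) in C{x,y} is {x^3, x*y^2, 3*x^2 + y^3}; counting standard monomials gives mu = 7. Corank 2; j^3 = x^3 is a perfect cube, so E-series; the 4-jet and mu = 7 give E_7.

7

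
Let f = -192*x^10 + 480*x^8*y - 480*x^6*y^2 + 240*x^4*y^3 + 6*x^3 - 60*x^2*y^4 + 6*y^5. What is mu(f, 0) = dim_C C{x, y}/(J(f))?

The Hessian of f at 0 has rank 0. Corank 2; j^3 = 6*x^3 is a perfect cube, so E-series; the 5-jet and mu = 8 give E_8.

8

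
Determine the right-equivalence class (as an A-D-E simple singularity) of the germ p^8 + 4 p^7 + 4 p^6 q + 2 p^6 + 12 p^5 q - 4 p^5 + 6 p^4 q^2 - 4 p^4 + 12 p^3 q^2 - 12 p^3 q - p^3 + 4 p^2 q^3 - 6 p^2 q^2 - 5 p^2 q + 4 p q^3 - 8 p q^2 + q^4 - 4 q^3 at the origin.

D_{5}

The Hessian of f at 0 has rank 0. Corank 2; j^3 = -(p + q)*(p + 2*q)^2 has shape L^2 M (L != M), so D-series; mu = 5 gives D_5.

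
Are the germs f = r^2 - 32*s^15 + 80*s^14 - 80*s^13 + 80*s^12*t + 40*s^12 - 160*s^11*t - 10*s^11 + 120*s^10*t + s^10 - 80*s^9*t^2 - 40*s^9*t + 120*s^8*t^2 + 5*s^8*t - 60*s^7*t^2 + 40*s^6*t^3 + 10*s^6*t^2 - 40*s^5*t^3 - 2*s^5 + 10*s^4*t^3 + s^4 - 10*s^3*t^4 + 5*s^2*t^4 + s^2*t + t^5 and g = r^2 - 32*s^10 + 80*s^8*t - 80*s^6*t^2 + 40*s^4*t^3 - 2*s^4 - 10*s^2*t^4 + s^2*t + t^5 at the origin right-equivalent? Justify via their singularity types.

The Hessian of f at 0 is [[0, 0, 0], [0, 0, 0], [0, 0, 2]] with rank 1, so corank 2. A Groebner basis of the Jacobian ideal J(f) in C{s,t,r} is {s^2/5 + t^4, s^3, s*t, r}; counting standard monomials gives mu = 6. Corank 2; j^3 = s^2*t has shape L^2 M (L != M), so D-series; mu = 6 gives D_6. The Hessian of g at 0 is [[0, 0, 0], [0, 0, 0], [0, 0, 2]] with rank 1, so corank 2. A Groebner basis of the Jacobian ideal J(g) in C{s,t,r} is {s^2/5 + t^4, s^3, s*t, r}; counting standard monomials gives mu = 6. Corank 2; j^3 = s^2*t has shape L^2 M (L != M), so D-series; mu = 6 gives D_6. Both have type D_6, hence right-equivalent.

Yes.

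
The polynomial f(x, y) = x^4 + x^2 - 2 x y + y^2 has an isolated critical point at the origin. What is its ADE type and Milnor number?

Type A_3, Milnor number mu = 3.

The Hessian of f at 0 is [[2, -2], [-2, 2]] with rank 1, so corank 1. A Groebner basis of the Jacobian ideal J(f) in C{x,y} is {y^3, x - y}; counting standard monomials gives mu = 3. Corank 1: A-series; mu = 3 gives A_3.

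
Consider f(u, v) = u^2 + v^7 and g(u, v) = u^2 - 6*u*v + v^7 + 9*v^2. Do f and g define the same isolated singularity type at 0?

Yes.

The Hessian of f at 0 is [[2, 0], [0, 0]] with rank 1, so corank 1. A Groebner basis of the Jacobian ideal J(f) in C{u,v} is {v^6, u}; counting standard monomials gives mu = 6. Corank 1: A-series; mu = 6 gives A_6. The Hessian of g at 0 is [[2, -6], [-6, 18]] with rank 1, so corank 1. A Groebner basis of the Jacobian ideal J(g) in C{u,v} is {v^6, u - 3*v}; counting standard monomials gives mu = 6. Corank 1: A-series; mu = 6 gives A_6. Both have type A_6, hence right-equivalent.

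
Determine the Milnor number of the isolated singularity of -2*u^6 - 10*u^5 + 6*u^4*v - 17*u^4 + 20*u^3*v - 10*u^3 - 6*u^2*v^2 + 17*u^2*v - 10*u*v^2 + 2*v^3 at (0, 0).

4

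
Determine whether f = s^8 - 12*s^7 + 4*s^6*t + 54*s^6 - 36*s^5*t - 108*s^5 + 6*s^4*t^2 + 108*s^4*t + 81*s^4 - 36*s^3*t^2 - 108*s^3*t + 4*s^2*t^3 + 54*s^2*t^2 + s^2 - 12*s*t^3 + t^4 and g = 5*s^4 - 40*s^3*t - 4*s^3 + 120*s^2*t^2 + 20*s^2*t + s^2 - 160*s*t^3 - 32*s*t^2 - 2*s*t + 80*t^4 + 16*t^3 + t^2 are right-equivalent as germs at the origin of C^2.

Yes.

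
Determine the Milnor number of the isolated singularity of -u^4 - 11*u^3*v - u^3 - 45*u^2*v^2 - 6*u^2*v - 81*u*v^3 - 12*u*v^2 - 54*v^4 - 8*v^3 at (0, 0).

7

The Hessian of f at 0 is [[0, 0], [0, 0]] with rank 0, so corank 2. A Groebner basis of the Jacobian ideal J(f) in C{u,v} is {3*u^2 + 12*u*v + v^4 + v^3 + 12*v^2, u^3 + 30*u^2 + 120*u*v + 18*v^3 + 120*v^2, u^2*v - 9*u^2 - 36*u*v - 7*v^3 - 36*v^2, 2*u^2 + u*v^2 + 8*u*v + 8*v^3/3 + 8*v^2}; counting standard monomials gives mu = 7. Corank 2; j^3 = -(u + 2*v)^3 is a perfect cube, so E-series; the 4-jet and mu = 7 give E_7.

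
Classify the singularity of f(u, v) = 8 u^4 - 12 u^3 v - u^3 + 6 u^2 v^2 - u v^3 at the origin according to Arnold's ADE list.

E7

The Hessian of f at 0 is [[0, 0], [0, 0]] with rank 0, so corank 2. A Groebner basis of the Jacobian ideal J(f) in C{u,v} is {3*u^2/4 + v^4 + v^3/4, u^3, u^2*v - u^2/4 - v^3/12, -u^2 + u*v^2 - v^3/3}; counting standard monomials gives mu = 7. Corank 2; j^3 = -u^3 is a perfect cube, so E-series; the 4-jet and mu = 7 give E_7.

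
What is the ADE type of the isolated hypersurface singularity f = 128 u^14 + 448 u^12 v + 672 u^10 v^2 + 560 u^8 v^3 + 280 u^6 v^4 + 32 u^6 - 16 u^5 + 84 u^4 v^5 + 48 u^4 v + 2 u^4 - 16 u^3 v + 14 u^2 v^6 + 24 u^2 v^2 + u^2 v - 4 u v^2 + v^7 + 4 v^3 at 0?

D_{8}

The Hessian of f at 0 is [[0, 0], [0, 0]] with rank 0, so corank 2. A Groebner basis of the Jacobian ideal J(f) in C{u,v} is {-128*u^2/16377 + u*v^3 - 32761*u*v^2/43672 + 81913*u*v/1048128 + 24569*v^3/32754 - 21843*v^2/174688, -64*u^2/5459 - 76447*u*v^2/87344 + 38227*u*v/349376 + v^4 + 32761*v^3/43672 - 30035*v^2/174688, u^3 - 4096*u^2/16377 - 28*u*v^2/5459 + 16405*u*v/32754 + 56*v^3/16377 - 7*v^2/5459, u^2*v - u*v/4 + v^2/2}; counting standard monomials gives mu = 8. Corank 2; j^3 = v*(u - 2*v)^2 has shape L^2 M (L != M), so D-series; mu = 8 gives D_8.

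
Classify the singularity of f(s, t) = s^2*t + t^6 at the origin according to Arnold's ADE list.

D_7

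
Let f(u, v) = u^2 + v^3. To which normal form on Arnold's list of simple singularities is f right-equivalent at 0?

A_{2}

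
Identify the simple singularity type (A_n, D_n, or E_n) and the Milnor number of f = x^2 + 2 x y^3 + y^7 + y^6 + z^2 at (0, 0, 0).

Type A_{6}, Milnor number mu = 6.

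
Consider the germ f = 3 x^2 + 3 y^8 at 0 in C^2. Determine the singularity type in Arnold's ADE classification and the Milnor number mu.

The Hessian of f at 0 has rank 1. Corank 1: A-series; mu = 7 gives A_7.

Type A_{7}, Milnor number mu = 7.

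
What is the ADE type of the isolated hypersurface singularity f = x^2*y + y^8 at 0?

D_9

The Hessian of f at 0 has rank 0. Corank 2; j^3 = x^2*y has shape L^2 M (L != M), so D-series; mu = 9 gives D_9.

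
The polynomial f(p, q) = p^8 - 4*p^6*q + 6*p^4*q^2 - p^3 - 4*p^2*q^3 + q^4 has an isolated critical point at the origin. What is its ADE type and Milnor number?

Type E_6, Milnor number mu = 6.

The Hessian of f at 0 is [[0, 0], [0, 0]] with rank 0, so corank 2. A Groebner basis of the Jacobian ideal J(f) in C{p,q} is {q^3, p^2}; counting standard monomials gives mu = 6. Corank 2; j^3 = -p^3 is a perfect cube, so E-series; the 4-jet and mu = 6 give E_6.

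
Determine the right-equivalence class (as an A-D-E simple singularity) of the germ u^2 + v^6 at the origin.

The Hessian of f at 0 is [[2, 0], [0, 0]] with rank 1, so corank 1. A Groebner basis of the Jacobian ideal J(f) in C{u,v} is {v^5, u}; counting standard monomials gives mu = 5. Corank 1: A-series; mu = 5 gives A_5.

A5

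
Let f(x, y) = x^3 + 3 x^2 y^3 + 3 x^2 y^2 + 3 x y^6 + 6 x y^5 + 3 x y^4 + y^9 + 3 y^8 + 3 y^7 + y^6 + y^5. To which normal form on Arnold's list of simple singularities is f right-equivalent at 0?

E_8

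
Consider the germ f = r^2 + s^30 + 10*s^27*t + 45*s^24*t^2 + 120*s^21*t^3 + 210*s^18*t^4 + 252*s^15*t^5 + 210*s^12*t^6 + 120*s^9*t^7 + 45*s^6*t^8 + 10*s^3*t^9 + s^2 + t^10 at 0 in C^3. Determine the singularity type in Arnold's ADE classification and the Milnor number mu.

Type A_{9}, Milnor number mu = 9.

The Hessian of f at 0 has rank 2. Corank 1: A-series; mu = 9 gives A_9.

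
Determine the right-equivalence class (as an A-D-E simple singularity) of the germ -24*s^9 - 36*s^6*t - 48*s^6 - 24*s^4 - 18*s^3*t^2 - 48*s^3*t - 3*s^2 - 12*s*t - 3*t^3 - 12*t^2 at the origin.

A_2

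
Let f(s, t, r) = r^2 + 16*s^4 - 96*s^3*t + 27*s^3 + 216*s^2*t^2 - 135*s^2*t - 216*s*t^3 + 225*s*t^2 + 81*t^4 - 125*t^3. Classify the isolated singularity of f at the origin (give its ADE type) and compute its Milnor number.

Type E_6, Milnor number mu = 6.

The Hessian of f at 0 has rank 1. Corank 2; j^3 = (3*s - 5*t)^3 is a perfect cube, so E-series; the 4-jet and mu = 6 give E_6.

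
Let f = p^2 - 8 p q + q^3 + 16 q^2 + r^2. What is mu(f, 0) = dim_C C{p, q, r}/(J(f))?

2

The Hessian of f at 0 is [[2, -8, 0], [-8, 32, 0], [0, 0, 2]] with rank 2, so corank 1. A Groebner basis of the Jacobian ideal J(f) in C{p,q,r} is {q^2, p - 4*q, r}; counting standard monomials gives mu = 2. Corank 1: A-series; mu = 2 gives A_2.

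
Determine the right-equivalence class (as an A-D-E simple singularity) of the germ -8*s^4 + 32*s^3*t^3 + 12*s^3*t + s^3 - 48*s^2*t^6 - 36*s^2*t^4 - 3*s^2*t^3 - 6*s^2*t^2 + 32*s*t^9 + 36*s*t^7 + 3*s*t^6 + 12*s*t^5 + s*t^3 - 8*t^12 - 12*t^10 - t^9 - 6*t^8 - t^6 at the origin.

The Hessian of f at 0 is [[0, 0], [0, 0]] with rank 0, so corank 2. A Groebner basis of the Jacobian ideal J(f) in C{s,t} is {3*s^2/4 + t^4 + t^3/4, s^3, s^2*t - s^2/4 - t^3/12, -s^2 + s*t^2 - t^3/3}; counting standard monomials gives mu = 7. Corank 2; j^3 = s^3 is a perfect cube, so E-series; the 4-jet and mu = 7 give E_7.

E_7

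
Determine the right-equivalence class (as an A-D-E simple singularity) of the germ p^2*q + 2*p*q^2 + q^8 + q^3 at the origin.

The Hessian of f at 0 has rank 0. Corank 2; j^3 = q*(p + q)^2 has shape L^2 M (L != M), so D-series; mu = 9 gives D_9.

D9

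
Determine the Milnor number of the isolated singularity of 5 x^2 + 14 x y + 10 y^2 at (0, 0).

The Hessian of f at 0 has rank 2. Corank 0: nondegenerate Morse point, so A_1.

1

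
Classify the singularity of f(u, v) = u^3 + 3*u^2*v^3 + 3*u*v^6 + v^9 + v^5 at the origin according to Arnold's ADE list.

E_8

The Hessian of f at 0 is [[0, 0], [0, 0]] with rank 0, so corank 2. A Groebner basis of the Jacobian ideal J(f) in C{u,v} is {u^2/2 + u*v^3, v^4, u^3, u^2*v}; counting standard monomials gives mu = 8. Corank 2; j^3 = u^3 is a perfect cube, so E-series; the 5-jet and mu = 8 give E_8.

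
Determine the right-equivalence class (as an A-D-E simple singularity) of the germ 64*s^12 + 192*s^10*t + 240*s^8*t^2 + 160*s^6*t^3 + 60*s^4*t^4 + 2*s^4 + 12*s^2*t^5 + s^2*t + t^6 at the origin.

D_7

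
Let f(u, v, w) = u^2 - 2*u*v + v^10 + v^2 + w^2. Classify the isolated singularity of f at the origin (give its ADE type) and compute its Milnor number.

Type A9, Milnor number mu = 9.

The Hessian of f at 0 is [[2, -2, 0], [-2, 2, 0], [0, 0, 2]] with rank 2, so corank 1. A Groebner basis of the Jacobian ideal J(f) in C{u,v,w} is {v^9, u - v, w}; counting standard monomials gives mu = 9. Corank 1: A-series; mu = 9 gives A_9.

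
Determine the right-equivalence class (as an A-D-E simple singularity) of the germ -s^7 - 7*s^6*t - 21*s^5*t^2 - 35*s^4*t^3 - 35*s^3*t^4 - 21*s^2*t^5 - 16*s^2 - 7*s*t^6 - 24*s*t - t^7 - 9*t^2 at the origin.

The Hessian of f at 0 is [[-32, -24], [-24, -18]] with rank 1, so corank 1. A Groebner basis of the Jacobian ideal J(f) in C{s,t} is {t^6, s + 3*t/4}; counting standard monomials gives mu = 6. Corank 1: A-series; mu = 6 gives A_6.

A6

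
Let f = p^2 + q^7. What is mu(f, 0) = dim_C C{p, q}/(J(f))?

6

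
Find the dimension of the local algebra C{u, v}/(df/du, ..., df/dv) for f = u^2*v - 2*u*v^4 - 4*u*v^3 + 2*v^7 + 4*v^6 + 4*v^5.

8

The Hessian of f at 0 has rank 0. Corank 2; j^3 = u^2*v has shape L^2 M (L != M), so D-series; mu = 8 gives D_8.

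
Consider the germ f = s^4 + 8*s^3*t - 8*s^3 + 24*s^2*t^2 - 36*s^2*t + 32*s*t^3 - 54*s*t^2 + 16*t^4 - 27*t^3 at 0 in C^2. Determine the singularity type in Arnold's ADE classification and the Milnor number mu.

The Hessian of f at 0 has rank 0. Corank 2; j^3 = -(2*s + 3*t)^3 is a perfect cube, so E-series; the 4-jet and mu = 6 give E_6.

Type E_{6}, Milnor number mu = 6.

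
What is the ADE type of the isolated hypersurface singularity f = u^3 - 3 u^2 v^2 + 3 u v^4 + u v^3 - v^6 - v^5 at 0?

E_{7}

The Hessian of f at 0 is [[0, 0], [0, 0]] with rank 0, so corank 2. A Groebner basis of the Jacobian ideal J(f) in C{u,v} is {-u^2 + v^4 - v^3/3, u^3, u^2*v + u^2/3 + v^3/9, -u^2 + u*v^2 - v^3/3}; counting standard monomials gives mu = 7. Corank 2; j^3 = u^3 is a perfect cube, so E-series; the 4-jet and mu = 7 give E_7.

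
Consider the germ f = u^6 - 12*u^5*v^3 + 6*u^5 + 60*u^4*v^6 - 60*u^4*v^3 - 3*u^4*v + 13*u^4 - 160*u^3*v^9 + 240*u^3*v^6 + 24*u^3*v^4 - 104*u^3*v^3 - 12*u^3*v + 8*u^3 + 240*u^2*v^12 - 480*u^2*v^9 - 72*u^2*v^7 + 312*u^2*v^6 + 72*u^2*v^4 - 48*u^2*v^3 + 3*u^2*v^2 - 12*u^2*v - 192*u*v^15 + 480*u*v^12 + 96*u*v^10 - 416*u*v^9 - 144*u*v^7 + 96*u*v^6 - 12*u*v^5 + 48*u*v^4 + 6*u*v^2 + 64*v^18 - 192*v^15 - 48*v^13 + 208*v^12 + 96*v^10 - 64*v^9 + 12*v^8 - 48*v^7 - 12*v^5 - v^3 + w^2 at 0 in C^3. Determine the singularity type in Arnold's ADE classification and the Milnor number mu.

Type E6, Milnor number mu = 6.

The Hessian of f at 0 has rank 1. Corank 2; j^3 = (2*u - v)^3 is a perfect cube, so E-series; the 4-jet and mu = 6 give E_6.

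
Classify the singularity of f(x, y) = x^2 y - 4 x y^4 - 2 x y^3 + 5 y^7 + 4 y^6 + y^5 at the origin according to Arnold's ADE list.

D8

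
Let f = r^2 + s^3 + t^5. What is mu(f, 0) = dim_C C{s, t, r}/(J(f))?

The Hessian of f at 0 has rank 1. Corank 2; j^3 = s^3 is a perfect cube, so E-series; the 5-jet and mu = 8 give E_8.

8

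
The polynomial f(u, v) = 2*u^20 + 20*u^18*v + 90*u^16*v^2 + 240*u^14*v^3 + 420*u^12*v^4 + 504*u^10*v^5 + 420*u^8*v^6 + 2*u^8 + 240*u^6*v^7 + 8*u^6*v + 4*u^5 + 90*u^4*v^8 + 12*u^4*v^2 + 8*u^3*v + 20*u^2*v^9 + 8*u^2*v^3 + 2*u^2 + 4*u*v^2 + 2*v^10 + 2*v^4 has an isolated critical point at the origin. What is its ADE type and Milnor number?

Type A9, Milnor number mu = 9.

The Hessian of f at 0 has rank 1. Corank 1: A-series; mu = 9 gives A_9.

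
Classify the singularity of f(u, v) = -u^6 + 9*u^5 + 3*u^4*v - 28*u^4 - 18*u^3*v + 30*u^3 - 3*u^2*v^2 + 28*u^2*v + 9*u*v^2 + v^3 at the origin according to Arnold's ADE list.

D_4

The Hessian of f at 0 has rank 0. Corank 2; j^3 = (3*u + v)*(10*u^2 + 6*u*v + v^2) splits into three distinct lines over C (the quadratic factor has nonzero discriminant), so D_4.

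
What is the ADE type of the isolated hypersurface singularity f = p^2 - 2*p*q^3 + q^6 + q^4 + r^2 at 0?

The Hessian of f at 0 is [[2, 0, 0], [0, 0, 0], [0, 0, 2]] with rank 2, so corank 1. A Groebner basis of the Jacobian ideal J(f) in C{p,q,r} is {q^3, p, r}; counting standard monomials gives mu = 3. Corank 1: A-series; mu = 3 gives A_3.

A3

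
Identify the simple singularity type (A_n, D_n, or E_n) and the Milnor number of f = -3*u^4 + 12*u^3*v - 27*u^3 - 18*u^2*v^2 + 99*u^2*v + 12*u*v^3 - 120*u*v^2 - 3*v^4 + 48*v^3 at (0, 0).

The Hessian of f at 0 is [[0, 0], [0, 0]] with rank 0, so corank 2. A Groebner basis of the Jacobian ideal J(f) in C{u,v} is {u*v^2 - 27*u*v + 36*v^2, -81*u*v/4 + v^3 + 27*v^2, u^2 - 7*u*v/3 + 4*v^2/3}; counting standard monomials gives mu = 5. Corank 2; j^3 = -3*(u - v)*(3*u - 4*v)^2 has shape L^2 M (L != M), so D-series; mu = 5 gives D_5.

Type D5, Milnor number mu = 5.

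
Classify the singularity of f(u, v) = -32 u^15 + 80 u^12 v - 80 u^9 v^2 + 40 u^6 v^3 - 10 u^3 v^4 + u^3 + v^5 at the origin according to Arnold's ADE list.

E8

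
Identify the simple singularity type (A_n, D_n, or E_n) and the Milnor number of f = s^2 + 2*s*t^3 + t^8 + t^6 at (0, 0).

Type A_{7}, Milnor number mu = 7.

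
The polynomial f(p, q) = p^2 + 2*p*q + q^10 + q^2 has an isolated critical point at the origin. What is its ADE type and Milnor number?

The Hessian of f at 0 is [[2, 2], [2, 2]] with rank 1, so corank 1. A Groebner basis of the Jacobian ideal J(f) in C{p,q} is {q^9, p + q}; counting standard monomials gives mu = 9. Corank 1: A-series; mu = 9 gives A_9.

Type A_{9}, Milnor number mu = 9.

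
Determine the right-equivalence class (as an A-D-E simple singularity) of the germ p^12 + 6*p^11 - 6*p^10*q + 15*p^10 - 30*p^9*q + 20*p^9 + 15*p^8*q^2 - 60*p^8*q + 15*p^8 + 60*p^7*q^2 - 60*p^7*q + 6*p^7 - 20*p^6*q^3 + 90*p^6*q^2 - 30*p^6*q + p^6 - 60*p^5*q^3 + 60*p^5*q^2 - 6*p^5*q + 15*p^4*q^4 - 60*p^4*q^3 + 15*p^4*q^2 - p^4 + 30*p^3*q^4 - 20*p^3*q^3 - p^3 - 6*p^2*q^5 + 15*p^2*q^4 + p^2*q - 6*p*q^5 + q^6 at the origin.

D_{7}

The Hessian of f at 0 is [[0, 0], [0, 0]] with rank 0, so corank 2. A Groebner basis of the Jacobian ideal J(f) in C{p,q} is {p*q/6 + q^5, p*q^2, p^2 - p*q}; counting standard monomials gives mu = 7. Corank 2; j^3 = -p^2*(p - q) has shape L^2 M (L != M), so D-series; mu = 7 gives D_7.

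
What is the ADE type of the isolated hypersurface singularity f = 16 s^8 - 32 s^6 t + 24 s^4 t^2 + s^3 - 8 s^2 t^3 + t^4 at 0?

E6

The Hessian of f at 0 has rank 0. Corank 2; j^3 = s^3 is a perfect cube, so E-series; the 4-jet and mu = 6 give E_6.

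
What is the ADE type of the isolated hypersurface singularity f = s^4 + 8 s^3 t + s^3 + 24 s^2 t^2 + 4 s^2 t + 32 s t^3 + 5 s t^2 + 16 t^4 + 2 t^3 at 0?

D_5

The Hessian of f at 0 is [[0, 0], [0, 0]] with rank 0, so corank 2. A Groebner basis of the Jacobian ideal J(f) in C{s,t} is {s*t^2 + s*t/4 + t^2/4, -s*t/4 + t^3 - t^2/4, s^2 + 3*s*t + 2*t^2}; counting standard monomials gives mu = 5. Corank 2; j^3 = (s + t)^2*(s + 2*t) has shape L^2 M (L != M), so D-series; mu = 5 gives D_5.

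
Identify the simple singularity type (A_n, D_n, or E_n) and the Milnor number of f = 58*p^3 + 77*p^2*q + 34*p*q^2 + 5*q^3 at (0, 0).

Type D_{4}, Milnor number mu = 4.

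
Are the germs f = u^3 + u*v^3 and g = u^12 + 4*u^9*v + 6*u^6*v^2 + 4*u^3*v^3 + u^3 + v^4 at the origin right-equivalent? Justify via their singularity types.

No.

The Hessian of f at 0 is [[0, 0], [0, 0]] with rank 0, so corank 2. A Groebner basis of the Jacobian ideal J(f) in C{u,v} is {u^3, u*v^2, 3*u^2 + v^3}; counting standard monomials gives mu = 7. Corank 2; j^3 = u^3 is a perfect cube, so E-series; the 4-jet and mu = 7 give E_7. The Hessian of g at 0 is [[0, 0], [0, 0]] with rank 0, so corank 2. A Groebner basis of the Jacobian ideal J(g) in C{u,v} is {v^3, u^2}; counting standard monomials gives mu = 6. Corank 2; j^3 = u^3 is a perfect cube, so E-series; the 4-jet and mu = 6 give E_6. f is E_7 but g is E_6, hence not right-equivalent.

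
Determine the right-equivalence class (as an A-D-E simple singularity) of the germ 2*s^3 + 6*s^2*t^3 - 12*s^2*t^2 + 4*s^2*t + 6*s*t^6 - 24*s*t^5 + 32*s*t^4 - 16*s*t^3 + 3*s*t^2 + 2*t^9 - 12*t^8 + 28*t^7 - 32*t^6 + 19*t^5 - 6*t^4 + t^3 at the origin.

D4

The Hessian of f at 0 has rank 0. Corank 2; j^3 = (s + t)*(2*s^2 + 2*s*t + t^2) splits into three distinct lines over C (the quadratic factor has nonzero discriminant), so D_4.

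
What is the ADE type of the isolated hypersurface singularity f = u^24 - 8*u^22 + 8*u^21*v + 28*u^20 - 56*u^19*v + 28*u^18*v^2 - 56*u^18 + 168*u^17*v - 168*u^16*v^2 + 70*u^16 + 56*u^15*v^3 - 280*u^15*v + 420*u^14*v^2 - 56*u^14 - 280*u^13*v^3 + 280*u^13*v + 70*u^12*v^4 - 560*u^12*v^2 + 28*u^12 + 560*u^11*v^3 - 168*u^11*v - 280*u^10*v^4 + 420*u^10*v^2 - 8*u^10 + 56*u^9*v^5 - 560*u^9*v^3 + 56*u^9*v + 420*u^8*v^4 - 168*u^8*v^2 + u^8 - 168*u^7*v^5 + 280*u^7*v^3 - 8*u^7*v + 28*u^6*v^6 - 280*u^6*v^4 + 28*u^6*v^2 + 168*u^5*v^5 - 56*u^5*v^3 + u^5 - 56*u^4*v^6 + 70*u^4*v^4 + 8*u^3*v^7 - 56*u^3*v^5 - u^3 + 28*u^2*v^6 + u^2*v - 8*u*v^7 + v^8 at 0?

The Hessian of f at 0 is [[0, 0], [0, 0]] with rank 0, so corank 2. A Groebner basis of the Jacobian ideal J(f) in C{u,v} is {u*v/8 + v^7, u*v^2, u^2 - u*v}; counting standard monomials gives mu = 9. Corank 2; j^3 = -u^2*(u - v) has shape L^2 M (L != M), so D-series; mu = 9 gives D_9.

D_9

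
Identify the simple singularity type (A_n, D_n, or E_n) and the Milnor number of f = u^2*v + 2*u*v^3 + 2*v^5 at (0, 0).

Type D6, Milnor number mu = 6.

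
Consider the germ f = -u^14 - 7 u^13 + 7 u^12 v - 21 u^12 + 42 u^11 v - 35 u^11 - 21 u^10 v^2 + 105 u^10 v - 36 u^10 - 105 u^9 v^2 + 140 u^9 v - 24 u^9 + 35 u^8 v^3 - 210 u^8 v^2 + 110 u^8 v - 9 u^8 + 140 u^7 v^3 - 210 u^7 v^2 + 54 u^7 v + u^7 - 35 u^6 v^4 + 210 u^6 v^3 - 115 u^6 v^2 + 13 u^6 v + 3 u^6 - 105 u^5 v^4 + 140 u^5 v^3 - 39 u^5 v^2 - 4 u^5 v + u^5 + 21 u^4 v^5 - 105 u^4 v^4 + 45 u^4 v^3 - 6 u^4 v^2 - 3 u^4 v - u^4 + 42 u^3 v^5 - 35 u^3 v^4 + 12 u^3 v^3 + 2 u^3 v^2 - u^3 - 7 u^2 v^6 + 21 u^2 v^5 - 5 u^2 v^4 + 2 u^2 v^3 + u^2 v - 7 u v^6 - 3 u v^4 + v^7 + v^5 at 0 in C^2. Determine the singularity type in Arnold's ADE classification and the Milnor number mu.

Type D_6, Milnor number mu = 6.

The Hessian of f at 0 is [[0, 0], [0, 0]] with rank 0, so corank 2. A Groebner basis of the Jacobian ideal J(f) in C{u,v} is {u*v/6 + v^4, u*v^2, u^2 - 5*u*v/6}; counting standard monomials gives mu = 6. Corank 2; j^3 = -u^2*(u - v) has shape L^2 M (L != M), so D-series; mu = 6 gives D_6.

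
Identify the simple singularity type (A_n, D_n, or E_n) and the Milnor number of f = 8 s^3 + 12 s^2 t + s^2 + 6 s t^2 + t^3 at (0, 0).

The Hessian of f at 0 has rank 1. Corank 1: A-series; mu = 2 gives A_2.

Type A_{2}, Milnor number mu = 2.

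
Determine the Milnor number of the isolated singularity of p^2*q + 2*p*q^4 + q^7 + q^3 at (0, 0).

The Hessian of f at 0 has rank 0. Corank 2; j^3 = q*(p^2 + q^2) splits into three distinct lines over C (the quadratic factor has nonzero discriminant), so D_4.

4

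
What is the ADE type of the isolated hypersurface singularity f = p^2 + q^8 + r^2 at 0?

A_7

The Hessian of f at 0 is [[2, 0, 0], [0, 0, 0], [0, 0, 2]] with rank 2, so corank 1. A Groebner basis of the Jacobian ideal J(f) in C{p,q,r} is {q^7, p, r}; counting standard monomials gives mu = 7. Corank 1: A-series; mu = 7 gives A_7.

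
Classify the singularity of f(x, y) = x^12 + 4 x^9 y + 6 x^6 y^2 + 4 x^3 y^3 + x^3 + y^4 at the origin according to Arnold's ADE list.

The Hessian of f at 0 has rank 0. Corank 2; j^3 = x^3 is a perfect cube, so E-series; the 4-jet and mu = 6 give E_6.

E_{6}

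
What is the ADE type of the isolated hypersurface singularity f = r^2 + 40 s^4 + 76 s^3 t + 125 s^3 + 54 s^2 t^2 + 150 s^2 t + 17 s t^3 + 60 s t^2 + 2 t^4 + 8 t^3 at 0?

E_7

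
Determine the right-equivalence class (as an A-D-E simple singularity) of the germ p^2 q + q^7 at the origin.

The Hessian of f at 0 has rank 0. Corank 2; j^3 = p^2*q has shape L^2 M (L != M), so D-series; mu = 8 gives D_8.

D_{8}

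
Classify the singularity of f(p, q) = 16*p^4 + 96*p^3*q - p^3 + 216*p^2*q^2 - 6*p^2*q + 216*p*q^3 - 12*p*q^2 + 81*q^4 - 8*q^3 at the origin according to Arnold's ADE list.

E6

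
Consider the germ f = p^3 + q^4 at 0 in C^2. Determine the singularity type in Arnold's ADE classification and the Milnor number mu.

The Hessian of f at 0 is [[0, 0], [0, 0]] with rank 0, so corank 2. A Groebner basis of the Jacobian ideal J(f) in C{p,q} is {q^3, p^2}; counting standard monomials gives mu = 6. Corank 2; j^3 = p^3 is a perfect cube, so E-series; the 4-jet and mu = 6 give E_6.

Type E_6, Milnor number mu = 6.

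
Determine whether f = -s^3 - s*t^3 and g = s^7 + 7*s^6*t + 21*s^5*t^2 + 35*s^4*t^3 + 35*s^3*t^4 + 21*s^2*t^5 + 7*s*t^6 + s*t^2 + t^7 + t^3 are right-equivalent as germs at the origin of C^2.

No.

The Hessian of f at 0 has rank 0. Corank 2; j^3 = -s^3 is a perfect cube, so E-series; the 4-jet and mu = 7 give E_7. The Hessian of g at 0 has rank 0. Corank 2; j^3 = t^2*(s + t) has shape L^2 M (L != M), so D-series; mu = 8 gives D_8. f is E_7 but g is D_8, hence not right-equivalent.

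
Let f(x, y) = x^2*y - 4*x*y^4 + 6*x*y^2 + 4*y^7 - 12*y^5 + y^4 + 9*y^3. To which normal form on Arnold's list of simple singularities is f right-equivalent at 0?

The Hessian of f at 0 has rank 0. Corank 2; j^3 = y*(x + 3*y)^2 has shape L^2 M (L != M), so D-series; mu = 5 gives D_5.

D5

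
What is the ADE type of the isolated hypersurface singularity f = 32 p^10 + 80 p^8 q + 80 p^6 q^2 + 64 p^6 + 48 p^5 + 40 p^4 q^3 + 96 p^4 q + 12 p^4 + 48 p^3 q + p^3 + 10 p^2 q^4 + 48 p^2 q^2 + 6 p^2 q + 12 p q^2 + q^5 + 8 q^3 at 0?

E_8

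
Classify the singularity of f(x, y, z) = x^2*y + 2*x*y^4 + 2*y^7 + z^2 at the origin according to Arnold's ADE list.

D_8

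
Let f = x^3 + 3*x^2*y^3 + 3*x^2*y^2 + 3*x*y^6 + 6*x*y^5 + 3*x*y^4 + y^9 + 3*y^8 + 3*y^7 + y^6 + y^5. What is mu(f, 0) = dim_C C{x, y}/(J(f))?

The Hessian of f at 0 is [[0, 0], [0, 0]] with rank 0, so corank 2. A Groebner basis of the Jacobian ideal J(f) in C{x,y} is {x^2/2 + x*y^3 + x*y^2, y^4, x^3, x^2*y - x^2 - 2*x*y^2}; counting standard monomials gives mu = 8. Corank 2; j^3 = x^3 is a perfect cube, so E-series; the 5-jet and mu = 8 give E_8.

8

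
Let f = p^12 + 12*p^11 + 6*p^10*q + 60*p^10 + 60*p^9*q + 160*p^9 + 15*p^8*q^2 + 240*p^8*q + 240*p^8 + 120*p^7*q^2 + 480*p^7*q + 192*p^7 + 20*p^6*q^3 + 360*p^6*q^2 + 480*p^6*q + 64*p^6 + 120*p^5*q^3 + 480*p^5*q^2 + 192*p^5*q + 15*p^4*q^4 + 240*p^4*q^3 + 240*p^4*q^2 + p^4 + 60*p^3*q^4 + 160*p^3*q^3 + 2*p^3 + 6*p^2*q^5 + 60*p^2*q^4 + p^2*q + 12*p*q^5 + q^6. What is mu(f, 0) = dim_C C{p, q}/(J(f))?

7

The Hessian of f at 0 is [[0, 0], [0, 0]] with rank 0, so corank 2. A Groebner basis of the Jacobian ideal J(f) in C{p,q} is {-p*q/12 + q^5, p*q^2, p^2 + p*q/2}; counting standard monomials gives mu = 7. Corank 2; j^3 = p^2*(2*p + q) has shape L^2 M (L != M), so D-series; mu = 7 gives D_7.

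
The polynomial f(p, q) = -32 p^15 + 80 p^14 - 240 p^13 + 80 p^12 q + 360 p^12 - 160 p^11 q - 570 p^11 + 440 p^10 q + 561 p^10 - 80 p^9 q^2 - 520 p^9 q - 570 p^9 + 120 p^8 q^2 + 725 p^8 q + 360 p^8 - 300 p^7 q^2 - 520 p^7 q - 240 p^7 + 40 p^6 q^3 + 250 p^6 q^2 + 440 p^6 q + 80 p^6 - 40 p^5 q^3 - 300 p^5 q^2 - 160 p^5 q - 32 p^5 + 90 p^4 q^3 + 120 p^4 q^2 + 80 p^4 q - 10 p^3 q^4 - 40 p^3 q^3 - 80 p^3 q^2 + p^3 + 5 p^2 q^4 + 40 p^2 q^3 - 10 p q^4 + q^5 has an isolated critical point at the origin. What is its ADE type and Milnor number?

Type E8, Milnor number mu = 8.

The Hessian of f at 0 is [[0, 0], [0, 0]] with rank 0, so corank 2. A Groebner basis of the Jacobian ideal J(f) in C{p,q} is {q^5, p*q^3 - q^4/8, p^2}; counting standard monomials gives mu = 8. Corank 2; j^3 = p^3 is a perfect cube, so E-series; the 5-jet and mu = 8 give E_8.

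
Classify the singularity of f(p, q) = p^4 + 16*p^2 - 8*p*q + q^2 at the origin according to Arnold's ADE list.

A3

The Hessian of f at 0 is [[32, -8], [-8, 2]] with rank 1, so corank 1. A Groebner basis of the Jacobian ideal J(f) in C{p,q} is {q^3, p - q/4}; counting standard monomials gives mu = 3. Corank 1: A-series; mu = 3 gives A_3.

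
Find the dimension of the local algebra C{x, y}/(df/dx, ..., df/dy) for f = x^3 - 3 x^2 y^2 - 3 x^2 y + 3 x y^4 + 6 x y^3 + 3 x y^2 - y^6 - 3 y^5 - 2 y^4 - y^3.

6

The Hessian of f at 0 has rank 0. Corank 2; j^3 = (x - y)^3 is a perfect cube, so E-series; the 4-jet and mu = 6 give E_6.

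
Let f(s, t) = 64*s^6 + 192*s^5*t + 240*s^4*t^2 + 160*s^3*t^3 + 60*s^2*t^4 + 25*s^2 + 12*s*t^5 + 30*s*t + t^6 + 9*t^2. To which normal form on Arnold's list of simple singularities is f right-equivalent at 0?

A5

The Hessian of f at 0 has rank 1. Corank 1: A-series; mu = 5 gives A_5.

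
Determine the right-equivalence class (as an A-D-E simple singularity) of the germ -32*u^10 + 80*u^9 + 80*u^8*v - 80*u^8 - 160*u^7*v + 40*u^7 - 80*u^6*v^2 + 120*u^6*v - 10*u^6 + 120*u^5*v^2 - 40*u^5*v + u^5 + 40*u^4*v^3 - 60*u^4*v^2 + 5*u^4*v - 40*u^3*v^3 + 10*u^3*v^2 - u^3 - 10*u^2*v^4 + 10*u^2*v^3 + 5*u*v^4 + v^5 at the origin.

The Hessian of f at 0 has rank 0. Corank 2; j^3 = -u^3 is a perfect cube, so E-series; the 5-jet and mu = 8 give E_8.

E_{8}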